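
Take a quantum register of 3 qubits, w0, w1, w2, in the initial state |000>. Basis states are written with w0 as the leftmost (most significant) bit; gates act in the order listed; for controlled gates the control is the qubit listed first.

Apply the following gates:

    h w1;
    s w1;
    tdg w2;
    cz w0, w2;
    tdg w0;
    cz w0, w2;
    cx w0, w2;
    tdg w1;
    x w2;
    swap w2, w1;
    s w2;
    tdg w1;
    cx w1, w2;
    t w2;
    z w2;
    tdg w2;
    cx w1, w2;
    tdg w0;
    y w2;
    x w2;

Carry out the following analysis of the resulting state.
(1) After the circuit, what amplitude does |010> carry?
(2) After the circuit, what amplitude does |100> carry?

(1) The final state's coefficient on |010> equals -sqrt(2)*exp(I*pi/4)/2.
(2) |100> carries amplitude 0 in the final state.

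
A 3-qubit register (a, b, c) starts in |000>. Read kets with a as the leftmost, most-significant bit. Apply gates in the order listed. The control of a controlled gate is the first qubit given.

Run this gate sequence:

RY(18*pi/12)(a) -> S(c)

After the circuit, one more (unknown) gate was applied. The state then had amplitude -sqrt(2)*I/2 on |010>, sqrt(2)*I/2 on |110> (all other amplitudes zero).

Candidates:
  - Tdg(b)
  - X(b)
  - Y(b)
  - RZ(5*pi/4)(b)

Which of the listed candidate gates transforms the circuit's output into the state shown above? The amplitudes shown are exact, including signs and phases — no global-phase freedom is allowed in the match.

The applied gate was Y(b).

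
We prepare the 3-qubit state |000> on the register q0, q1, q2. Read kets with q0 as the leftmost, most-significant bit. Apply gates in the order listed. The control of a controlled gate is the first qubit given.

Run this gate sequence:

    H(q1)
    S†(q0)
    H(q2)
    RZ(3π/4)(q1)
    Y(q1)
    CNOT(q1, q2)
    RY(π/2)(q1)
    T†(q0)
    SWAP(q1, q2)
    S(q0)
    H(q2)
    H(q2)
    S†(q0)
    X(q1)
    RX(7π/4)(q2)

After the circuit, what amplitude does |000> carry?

|000> carries amplitude 0 in the final state. Key observation: steps 10-13 multiply out to the identity, so the circuit reduces to the remaining gates.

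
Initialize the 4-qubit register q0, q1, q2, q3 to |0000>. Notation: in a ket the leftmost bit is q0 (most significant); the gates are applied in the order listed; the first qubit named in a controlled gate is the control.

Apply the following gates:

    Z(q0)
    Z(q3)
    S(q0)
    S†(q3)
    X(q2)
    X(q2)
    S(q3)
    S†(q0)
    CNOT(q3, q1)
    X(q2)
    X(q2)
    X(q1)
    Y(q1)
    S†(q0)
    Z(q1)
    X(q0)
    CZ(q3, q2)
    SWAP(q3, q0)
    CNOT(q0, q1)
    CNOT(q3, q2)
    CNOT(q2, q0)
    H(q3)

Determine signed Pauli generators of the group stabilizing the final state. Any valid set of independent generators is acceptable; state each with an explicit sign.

One valid set of independent stabilizer generators is -IIIX, -ZIII, +IZII, -IIZI (any independent generating set of the same group is equally correct). Key observation: the block from step 3 through step 8 cancels to the identity and can be dropped.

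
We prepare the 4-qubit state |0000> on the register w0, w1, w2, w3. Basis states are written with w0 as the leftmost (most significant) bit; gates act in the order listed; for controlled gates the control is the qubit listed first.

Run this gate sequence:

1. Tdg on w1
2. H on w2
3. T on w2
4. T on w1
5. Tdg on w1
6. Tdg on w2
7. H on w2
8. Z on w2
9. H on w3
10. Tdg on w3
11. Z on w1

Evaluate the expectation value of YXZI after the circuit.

The expectation value of YXZI is 0. Key observation: steps 2-7 multiply out to the identity, so the circuit reduces to the remaining gates.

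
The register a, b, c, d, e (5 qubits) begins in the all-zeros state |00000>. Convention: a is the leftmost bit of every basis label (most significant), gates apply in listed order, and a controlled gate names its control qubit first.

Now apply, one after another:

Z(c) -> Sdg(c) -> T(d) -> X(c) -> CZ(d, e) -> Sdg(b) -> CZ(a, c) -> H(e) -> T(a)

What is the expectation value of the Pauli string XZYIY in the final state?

The expectation value of XZYIY is 0.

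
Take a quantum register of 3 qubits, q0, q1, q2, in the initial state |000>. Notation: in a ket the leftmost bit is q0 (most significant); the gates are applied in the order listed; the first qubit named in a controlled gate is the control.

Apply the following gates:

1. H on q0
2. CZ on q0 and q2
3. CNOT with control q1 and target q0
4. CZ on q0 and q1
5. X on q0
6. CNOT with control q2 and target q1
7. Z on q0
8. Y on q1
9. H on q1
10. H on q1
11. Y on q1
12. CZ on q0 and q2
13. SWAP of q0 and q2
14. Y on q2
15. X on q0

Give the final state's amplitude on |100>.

|100> carries amplitude sqrt(2)*I/2 in the final state.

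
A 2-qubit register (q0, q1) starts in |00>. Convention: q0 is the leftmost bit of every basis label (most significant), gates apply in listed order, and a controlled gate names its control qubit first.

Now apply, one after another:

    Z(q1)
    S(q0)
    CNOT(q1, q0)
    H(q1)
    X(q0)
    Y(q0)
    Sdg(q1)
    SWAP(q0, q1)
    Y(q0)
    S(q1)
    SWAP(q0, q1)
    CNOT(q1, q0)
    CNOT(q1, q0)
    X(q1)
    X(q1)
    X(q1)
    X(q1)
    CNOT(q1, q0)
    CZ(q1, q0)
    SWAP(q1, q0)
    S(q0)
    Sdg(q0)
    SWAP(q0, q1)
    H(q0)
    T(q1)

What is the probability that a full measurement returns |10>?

Outcome |10> occurs with probability 1/4.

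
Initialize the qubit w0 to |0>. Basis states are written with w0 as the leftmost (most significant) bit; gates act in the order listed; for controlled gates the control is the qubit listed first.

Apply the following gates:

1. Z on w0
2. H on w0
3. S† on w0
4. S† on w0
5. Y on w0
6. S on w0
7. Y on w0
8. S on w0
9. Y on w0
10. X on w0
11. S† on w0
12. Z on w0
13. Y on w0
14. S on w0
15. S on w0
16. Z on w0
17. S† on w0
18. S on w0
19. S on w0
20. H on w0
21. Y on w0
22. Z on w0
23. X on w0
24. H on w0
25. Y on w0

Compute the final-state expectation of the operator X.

The expectation value of X is 1.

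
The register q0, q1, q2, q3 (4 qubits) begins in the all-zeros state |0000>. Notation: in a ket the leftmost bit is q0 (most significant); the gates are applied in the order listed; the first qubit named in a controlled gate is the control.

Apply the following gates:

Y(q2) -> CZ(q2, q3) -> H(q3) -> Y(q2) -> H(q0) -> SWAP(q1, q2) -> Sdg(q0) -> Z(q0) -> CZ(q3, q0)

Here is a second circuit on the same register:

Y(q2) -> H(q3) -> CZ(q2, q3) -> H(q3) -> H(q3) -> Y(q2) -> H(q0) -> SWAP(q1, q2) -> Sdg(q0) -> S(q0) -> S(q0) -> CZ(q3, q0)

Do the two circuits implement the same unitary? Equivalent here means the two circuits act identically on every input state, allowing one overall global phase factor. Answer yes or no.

No — the two circuits implement different unitaries, even allowing a global phase.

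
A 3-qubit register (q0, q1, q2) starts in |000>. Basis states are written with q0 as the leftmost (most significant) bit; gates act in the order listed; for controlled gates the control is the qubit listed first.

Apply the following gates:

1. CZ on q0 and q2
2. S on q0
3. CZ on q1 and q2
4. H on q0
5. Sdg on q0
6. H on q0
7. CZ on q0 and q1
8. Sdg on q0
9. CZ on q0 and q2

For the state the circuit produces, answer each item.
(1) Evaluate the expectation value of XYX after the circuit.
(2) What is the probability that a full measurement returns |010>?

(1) In the final state, XYX has expectation 0.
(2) The probability of measuring |010> is 0.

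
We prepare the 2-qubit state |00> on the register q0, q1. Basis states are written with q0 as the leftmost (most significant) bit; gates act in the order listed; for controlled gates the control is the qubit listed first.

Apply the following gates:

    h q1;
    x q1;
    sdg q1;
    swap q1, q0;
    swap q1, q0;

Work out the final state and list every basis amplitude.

The resulting statevector has amplitude sqrt(2)/2 on |00>, -sqrt(2)*I/2 on |01>, 0 on |10>, 0 on |11>. Key observation: gates 4-5 undo each other exactly, leaving only the rest of the circuit to track.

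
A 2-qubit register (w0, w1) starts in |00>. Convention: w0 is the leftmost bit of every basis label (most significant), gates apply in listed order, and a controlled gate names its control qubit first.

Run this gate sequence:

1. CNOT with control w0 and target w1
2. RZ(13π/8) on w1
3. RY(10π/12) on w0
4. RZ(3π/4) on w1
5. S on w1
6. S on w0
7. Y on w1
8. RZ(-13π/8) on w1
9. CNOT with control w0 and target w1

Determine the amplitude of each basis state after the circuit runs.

The final amplitudes are 0 on |00>, I*(-sqrt(2) + sqrt(6))/4 on |01>, -sqrt(6)/4 - sqrt(2)/4 on |10>, 0 on |11>.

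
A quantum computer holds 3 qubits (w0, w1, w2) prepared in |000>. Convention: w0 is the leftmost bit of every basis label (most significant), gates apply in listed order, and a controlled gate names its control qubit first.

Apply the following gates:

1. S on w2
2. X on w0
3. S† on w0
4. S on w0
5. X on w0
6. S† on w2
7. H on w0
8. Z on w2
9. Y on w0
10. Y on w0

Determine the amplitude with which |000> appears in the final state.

The final state's coefficient on |000> equals sqrt(2)/2.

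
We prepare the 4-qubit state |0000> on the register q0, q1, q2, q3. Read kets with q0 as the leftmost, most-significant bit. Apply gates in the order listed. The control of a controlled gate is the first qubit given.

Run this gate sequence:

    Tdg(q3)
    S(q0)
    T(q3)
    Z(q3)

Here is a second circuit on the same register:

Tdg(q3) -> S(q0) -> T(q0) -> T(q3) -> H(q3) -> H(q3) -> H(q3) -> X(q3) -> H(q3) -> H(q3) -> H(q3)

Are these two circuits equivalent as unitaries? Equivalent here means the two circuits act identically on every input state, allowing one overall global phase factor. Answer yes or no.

No — the two circuits implement different unitaries, even allowing a global phase.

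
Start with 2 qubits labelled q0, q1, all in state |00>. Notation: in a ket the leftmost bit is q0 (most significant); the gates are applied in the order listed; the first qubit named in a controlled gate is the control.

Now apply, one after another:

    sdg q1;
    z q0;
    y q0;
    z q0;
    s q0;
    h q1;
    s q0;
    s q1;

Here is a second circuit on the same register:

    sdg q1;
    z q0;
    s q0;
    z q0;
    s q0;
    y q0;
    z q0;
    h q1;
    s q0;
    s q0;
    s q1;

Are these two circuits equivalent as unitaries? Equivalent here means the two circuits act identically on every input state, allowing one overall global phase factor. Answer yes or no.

Yes: on every input state the two circuits agree up to one overall phase factor.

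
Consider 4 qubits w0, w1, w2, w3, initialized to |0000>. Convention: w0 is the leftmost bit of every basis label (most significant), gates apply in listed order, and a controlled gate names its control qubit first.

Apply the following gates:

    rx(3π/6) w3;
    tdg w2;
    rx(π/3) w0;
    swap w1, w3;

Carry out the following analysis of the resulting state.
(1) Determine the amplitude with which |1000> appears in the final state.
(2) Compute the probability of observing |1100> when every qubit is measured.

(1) The amplitude on |1000> is -sqrt(2)*I/4.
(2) The probability of measuring |1100> is 1/8.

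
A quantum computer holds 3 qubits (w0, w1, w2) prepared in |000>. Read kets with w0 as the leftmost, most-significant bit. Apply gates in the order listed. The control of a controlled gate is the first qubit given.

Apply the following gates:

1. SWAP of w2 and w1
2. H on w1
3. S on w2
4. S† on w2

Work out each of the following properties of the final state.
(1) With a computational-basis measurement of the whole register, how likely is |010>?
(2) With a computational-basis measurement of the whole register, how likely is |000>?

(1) The probability of measuring |010> is 1/2. Key observation: the block from step 3 through step 4 cancels to the identity and can be dropped.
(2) Outcome |000> occurs with probability 1/2.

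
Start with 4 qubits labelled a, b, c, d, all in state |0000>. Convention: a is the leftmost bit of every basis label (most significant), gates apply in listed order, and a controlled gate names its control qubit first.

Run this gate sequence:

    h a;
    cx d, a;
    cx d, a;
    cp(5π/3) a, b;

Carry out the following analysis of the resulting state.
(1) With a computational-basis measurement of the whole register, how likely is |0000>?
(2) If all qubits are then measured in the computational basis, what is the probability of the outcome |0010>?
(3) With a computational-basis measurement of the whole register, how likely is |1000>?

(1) A full measurement returns |0000> with probability 1/2.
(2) Outcome |0010> occurs with probability 0.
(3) The probability of measuring |1000> is 1/2.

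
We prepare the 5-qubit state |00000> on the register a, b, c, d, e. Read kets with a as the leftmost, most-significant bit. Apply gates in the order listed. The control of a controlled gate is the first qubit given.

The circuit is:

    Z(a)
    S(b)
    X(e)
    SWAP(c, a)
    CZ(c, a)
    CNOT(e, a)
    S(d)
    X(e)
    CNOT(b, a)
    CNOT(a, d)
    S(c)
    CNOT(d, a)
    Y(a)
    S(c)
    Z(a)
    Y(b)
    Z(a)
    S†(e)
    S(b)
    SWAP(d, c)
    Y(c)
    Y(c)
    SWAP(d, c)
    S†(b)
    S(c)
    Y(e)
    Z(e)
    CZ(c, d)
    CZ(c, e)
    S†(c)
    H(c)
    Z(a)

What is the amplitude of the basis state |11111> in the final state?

The amplitude on |11111> is -sqrt(2)*I/2. Key observation: steps 19-24 multiply out to the identity, so the circuit reduces to the remaining gates.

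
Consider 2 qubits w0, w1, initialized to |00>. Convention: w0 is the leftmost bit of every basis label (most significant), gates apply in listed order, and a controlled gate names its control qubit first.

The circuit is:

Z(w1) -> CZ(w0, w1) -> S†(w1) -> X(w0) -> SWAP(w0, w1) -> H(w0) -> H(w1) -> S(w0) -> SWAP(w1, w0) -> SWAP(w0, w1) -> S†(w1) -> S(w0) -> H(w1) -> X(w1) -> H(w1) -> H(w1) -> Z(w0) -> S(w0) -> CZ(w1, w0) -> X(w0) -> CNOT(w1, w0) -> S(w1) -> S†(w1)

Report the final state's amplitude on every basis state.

The final amplitudes are sqrt(2)*(1 + I)/4 on |00>, sqrt(2)*(1 + I)/4 on |01>, sqrt(2)*(1 - I)/4 on |10>, sqrt(2)*(1 - I)/4 on |11>.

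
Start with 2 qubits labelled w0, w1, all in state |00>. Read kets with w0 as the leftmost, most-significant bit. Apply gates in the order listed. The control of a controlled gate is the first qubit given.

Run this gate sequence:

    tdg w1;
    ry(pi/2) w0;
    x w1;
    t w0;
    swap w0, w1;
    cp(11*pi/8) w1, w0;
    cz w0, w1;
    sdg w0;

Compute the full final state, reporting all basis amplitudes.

The final amplitudes are 0 on |00>, 0 on |01>, -sqrt(2)*I/2 on |10>, sqrt(2)*exp(I*pi/8)/2 on |11>.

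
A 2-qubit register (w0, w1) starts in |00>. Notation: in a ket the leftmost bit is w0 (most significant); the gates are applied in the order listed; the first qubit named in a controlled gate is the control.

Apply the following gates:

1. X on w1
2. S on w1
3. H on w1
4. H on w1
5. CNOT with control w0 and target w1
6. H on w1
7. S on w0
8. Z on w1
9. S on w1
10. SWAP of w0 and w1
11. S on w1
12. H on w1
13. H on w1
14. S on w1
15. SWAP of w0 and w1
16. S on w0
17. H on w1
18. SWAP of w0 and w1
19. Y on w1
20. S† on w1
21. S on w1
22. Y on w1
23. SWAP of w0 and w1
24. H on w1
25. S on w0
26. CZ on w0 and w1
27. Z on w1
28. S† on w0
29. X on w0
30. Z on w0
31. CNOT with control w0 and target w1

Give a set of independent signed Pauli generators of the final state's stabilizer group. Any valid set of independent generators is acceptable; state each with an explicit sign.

One valid set of independent stabilizer generators is +IY, -ZI (any independent generating set of the same group is equally correct).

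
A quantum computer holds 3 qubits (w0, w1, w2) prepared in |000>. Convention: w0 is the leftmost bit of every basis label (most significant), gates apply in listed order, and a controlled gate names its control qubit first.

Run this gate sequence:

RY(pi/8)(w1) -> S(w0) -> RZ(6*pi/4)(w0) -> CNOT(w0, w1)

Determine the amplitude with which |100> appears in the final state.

The amplitude on |100> is 0.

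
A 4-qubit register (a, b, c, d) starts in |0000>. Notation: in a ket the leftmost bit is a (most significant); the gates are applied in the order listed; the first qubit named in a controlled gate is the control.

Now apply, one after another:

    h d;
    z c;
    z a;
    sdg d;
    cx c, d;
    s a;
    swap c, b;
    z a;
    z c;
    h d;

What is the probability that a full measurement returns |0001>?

Outcome |0001> occurs with probability 1/2.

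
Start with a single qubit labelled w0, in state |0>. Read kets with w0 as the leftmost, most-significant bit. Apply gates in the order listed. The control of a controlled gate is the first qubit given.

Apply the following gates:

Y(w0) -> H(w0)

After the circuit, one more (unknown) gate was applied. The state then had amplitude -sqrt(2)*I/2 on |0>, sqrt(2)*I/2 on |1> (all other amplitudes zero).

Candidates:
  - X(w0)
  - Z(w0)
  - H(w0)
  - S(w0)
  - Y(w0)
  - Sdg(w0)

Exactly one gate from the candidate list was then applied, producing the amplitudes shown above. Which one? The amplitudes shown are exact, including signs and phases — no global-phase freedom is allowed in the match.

The applied gate was X(w0).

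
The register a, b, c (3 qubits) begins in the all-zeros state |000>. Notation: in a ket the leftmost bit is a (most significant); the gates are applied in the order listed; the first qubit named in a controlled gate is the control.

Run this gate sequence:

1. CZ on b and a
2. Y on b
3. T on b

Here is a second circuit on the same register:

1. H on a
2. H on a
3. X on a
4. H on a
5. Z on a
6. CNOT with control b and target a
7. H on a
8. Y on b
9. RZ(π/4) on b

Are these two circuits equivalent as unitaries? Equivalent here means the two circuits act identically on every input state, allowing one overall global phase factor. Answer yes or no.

Yes — the two circuits implement the same unitary up to a global phase.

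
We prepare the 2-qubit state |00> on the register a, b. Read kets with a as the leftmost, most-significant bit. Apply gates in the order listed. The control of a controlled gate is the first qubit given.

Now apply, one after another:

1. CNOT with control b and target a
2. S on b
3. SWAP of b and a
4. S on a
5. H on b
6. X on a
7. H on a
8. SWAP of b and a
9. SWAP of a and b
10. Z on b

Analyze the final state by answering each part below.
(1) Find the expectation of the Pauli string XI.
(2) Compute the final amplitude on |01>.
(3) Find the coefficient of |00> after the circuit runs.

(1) The observable XI averages to -1.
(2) |01> carries amplitude -1/2 in the final state.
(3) |00> carries amplitude 1/2 in the final state.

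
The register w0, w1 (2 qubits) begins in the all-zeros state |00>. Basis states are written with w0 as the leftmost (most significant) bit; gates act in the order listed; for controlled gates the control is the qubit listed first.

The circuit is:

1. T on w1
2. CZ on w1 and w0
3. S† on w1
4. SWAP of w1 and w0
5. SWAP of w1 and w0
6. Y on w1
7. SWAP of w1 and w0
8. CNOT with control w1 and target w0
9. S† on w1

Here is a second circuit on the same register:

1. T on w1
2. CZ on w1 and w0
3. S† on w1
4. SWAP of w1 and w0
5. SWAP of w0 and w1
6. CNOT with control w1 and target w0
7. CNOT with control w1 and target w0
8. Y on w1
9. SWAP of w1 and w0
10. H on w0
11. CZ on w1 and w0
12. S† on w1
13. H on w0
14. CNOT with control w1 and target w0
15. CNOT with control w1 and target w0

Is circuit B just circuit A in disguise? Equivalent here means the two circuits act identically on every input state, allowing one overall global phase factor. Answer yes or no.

Yes — the two circuits implement the same unitary up to a global phase.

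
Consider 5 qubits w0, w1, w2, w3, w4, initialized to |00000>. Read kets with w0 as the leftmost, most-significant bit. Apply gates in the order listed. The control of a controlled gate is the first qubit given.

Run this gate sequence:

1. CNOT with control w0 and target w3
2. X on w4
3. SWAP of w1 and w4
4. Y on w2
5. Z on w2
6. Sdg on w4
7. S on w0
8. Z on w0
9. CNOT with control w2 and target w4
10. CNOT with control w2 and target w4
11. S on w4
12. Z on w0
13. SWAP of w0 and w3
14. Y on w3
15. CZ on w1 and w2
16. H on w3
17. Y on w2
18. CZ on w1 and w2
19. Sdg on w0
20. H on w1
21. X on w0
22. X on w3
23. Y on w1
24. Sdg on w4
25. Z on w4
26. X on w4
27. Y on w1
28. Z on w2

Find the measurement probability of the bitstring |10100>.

A full measurement returns |10100> with probability 0. Key observation: steps 9-10 multiply out to the identity, so the circuit reduces to the remaining gates.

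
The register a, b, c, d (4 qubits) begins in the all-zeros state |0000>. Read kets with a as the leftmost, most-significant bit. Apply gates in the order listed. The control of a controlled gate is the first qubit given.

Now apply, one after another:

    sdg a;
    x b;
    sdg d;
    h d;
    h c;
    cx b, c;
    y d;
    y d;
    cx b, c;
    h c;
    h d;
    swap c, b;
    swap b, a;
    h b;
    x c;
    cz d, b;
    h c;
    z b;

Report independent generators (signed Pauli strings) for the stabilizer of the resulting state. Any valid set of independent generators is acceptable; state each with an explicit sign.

The final state is stabilized by the group generated by -IXII, +IIXI, +ZIII, +IIIZ; other independent generating sets are equally valid. Key observation: gates 4-11 undo each other exactly, leaving only the rest of the circuit to track.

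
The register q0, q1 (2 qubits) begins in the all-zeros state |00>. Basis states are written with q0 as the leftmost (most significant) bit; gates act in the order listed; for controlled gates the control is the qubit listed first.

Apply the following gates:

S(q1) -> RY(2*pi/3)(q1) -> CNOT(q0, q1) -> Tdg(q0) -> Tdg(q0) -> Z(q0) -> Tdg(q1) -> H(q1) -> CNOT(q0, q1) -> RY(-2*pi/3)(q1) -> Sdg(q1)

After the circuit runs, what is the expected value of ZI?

The observable ZI averages to 1.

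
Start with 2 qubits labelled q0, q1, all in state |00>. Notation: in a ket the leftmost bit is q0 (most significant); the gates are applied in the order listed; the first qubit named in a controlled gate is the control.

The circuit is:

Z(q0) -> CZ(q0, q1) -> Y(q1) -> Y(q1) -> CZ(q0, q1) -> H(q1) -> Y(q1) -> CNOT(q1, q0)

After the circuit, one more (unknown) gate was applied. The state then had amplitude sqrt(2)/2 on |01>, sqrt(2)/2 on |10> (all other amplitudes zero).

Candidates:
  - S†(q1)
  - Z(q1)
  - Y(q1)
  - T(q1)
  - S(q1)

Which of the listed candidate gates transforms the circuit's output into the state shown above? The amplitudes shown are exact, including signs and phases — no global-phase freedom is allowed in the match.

The applied gate was Y(q1).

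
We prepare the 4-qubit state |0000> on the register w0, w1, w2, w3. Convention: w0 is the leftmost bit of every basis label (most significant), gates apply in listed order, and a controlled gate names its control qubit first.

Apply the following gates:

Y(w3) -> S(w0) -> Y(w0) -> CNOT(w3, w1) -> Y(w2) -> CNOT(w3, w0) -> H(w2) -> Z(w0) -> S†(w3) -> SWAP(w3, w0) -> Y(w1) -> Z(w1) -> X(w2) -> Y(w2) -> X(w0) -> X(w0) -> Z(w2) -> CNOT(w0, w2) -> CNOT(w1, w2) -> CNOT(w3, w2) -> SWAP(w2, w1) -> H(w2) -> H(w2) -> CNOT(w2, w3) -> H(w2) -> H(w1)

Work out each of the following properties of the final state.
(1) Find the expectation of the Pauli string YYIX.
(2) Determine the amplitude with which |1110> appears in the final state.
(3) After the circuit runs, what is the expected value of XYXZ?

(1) In the final state, YYIX has expectation 0.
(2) |1110> carries amplitude -sqrt(2)/2 in the final state.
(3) The expectation value of XYXZ is 0.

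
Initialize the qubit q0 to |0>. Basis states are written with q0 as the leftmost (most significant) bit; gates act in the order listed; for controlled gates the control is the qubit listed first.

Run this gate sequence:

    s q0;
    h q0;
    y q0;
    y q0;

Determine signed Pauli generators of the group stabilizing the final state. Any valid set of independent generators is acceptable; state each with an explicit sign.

The final state is stabilized by the group generated by +X; other independent generating sets are equally valid.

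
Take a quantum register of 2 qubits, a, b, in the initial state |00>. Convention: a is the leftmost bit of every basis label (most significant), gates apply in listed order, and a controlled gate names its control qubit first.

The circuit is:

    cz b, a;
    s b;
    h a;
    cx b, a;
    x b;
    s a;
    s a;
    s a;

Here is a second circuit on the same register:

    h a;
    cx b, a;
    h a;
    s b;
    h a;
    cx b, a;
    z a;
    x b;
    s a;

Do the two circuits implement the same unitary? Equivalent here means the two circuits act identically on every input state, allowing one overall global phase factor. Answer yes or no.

Yes, they are equivalent — the unitaries differ by at most a global phase.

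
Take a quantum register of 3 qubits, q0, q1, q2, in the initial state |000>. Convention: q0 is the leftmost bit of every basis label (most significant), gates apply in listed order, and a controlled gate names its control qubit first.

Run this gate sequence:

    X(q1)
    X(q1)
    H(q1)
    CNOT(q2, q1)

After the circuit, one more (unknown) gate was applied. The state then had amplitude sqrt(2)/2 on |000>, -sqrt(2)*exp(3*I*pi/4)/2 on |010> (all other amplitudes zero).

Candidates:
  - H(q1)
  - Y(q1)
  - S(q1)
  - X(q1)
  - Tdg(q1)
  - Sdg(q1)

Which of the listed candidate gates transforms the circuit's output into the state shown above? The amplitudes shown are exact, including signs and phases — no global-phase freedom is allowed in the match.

The applied gate was Tdg(q1). Key observation: the block from step 1 through step 2 cancels to the identity and can be dropped.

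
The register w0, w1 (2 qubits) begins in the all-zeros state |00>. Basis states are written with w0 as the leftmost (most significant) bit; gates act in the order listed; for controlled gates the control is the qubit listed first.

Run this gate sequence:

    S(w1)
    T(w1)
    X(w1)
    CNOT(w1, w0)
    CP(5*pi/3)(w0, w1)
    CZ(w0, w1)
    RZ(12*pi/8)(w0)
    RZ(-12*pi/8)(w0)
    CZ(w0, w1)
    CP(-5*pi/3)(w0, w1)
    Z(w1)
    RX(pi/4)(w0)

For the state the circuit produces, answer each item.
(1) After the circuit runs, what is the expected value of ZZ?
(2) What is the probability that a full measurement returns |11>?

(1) The expectation value of ZZ is sqrt(2)/2. Key observation: gates 5-10 undo each other exactly, leaving only the rest of the circuit to track.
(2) Outcome |11> occurs with probability sqrt(2)/4 + 1/2.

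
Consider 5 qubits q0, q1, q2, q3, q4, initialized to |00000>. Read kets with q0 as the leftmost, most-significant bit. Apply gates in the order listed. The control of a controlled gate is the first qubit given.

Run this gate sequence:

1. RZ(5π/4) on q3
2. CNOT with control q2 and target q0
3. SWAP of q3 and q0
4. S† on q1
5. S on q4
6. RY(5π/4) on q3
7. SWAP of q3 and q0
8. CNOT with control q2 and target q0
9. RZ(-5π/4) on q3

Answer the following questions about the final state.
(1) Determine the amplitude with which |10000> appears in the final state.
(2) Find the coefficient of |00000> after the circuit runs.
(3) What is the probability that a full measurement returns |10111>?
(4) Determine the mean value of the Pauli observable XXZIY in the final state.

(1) |10000> carries amplitude sqrt(sqrt(2) + 2)/2 in the final state.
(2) The amplitude on |00000> is -sqrt(2 - sqrt(2))/2.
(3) Outcome |10111> occurs with probability 0.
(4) The observable XXZIY averages to 0.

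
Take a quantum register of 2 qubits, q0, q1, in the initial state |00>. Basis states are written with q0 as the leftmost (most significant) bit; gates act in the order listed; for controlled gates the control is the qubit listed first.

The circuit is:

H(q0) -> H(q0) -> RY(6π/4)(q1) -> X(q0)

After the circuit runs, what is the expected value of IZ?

The observable IZ averages to 0.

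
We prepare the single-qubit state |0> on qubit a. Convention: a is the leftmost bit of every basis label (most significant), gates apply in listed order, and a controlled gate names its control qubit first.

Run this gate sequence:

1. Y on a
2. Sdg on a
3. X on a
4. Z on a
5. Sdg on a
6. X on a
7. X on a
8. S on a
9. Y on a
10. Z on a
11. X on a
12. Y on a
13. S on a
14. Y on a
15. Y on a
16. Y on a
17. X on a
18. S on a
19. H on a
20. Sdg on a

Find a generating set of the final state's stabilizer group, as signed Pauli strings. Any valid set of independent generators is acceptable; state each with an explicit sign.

The stabilizer group can be generated by +Y, among other valid generating sets. Key observation: steps 5-8 multiply out to the identity, so the circuit reduces to the remaining gates.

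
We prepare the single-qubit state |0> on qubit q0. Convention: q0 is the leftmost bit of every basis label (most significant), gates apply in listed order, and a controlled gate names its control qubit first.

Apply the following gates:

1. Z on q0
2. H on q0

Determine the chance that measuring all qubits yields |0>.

Outcome |0> occurs with probability 1/2.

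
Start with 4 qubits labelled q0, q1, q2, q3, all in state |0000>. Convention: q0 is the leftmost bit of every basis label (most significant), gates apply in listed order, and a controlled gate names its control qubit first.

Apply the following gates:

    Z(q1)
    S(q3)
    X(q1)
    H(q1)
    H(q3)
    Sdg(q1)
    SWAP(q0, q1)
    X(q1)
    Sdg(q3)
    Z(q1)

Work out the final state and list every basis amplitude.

The final amplitudes are -1/2 on |0100>, I/2 on |0101>, -I/2 on |1100>, -1/2 on |1101>, and 0 on every other basis state.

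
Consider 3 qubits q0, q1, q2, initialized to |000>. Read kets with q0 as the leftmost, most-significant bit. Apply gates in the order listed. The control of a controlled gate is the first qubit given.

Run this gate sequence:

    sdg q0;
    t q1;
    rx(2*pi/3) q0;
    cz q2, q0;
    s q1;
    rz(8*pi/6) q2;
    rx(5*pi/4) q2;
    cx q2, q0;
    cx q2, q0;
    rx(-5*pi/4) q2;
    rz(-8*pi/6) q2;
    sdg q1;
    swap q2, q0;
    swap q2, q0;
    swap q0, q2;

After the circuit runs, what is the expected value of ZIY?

The expectation value of ZIY is -sqrt(3)/2. Key observation: the block from step 5 through step 12 cancels to the identity and can be dropped.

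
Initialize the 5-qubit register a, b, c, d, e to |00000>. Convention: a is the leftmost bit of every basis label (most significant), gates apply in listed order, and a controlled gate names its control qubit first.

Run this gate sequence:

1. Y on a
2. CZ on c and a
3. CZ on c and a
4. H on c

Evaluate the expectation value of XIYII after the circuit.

In the final state, XIYII has expectation 0. Key observation: the block from step 2 through step 3 cancels to the identity and can be dropped.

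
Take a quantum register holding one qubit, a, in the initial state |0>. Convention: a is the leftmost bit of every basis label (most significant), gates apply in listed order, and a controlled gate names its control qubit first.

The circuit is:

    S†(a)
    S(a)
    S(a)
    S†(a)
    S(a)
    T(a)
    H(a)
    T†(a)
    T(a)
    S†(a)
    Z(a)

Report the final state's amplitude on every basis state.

The final amplitudes are sqrt(2)/2 on |0>, sqrt(2)*I/2 on |1>. Key observation: the block from step 3 through step 4 cancels to the identity and can be dropped.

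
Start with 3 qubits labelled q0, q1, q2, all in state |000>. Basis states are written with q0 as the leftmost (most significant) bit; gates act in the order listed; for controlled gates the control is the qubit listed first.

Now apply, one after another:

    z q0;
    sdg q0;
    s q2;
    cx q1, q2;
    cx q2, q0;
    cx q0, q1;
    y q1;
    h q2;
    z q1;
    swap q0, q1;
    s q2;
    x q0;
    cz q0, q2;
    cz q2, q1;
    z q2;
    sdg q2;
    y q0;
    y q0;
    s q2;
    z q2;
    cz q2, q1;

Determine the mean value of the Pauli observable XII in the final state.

The expectation value of XII is 0.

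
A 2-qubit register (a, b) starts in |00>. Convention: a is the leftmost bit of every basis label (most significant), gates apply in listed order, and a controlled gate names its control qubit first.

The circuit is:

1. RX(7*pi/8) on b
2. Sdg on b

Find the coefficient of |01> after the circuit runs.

|01> carries amplitude -cos(pi/16) in the final state.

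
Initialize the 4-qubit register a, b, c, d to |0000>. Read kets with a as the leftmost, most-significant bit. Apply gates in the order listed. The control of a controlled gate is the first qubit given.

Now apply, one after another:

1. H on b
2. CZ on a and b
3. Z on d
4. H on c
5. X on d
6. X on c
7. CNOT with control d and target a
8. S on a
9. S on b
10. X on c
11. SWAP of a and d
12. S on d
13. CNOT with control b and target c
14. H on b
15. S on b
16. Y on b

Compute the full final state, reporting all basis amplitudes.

The final amplitudes are sqrt(2)*(-1 + I)/4 on |1001>, sqrt(2)*(-1 + I)/4 on |1011>, sqrt(2)*(1 - I)/4 on |1101>, sqrt(2)*(1 - I)/4 on |1111>, and 0 on every other basis state.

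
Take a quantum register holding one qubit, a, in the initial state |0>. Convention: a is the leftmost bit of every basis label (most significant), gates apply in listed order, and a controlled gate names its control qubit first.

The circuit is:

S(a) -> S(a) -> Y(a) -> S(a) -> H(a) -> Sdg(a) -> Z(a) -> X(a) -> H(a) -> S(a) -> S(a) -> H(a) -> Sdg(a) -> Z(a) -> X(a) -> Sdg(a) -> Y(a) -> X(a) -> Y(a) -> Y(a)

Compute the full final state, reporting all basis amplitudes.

The resulting statevector has amplitude -sqrt(2)*I/2 on |0>, sqrt(2)/2 on |1>.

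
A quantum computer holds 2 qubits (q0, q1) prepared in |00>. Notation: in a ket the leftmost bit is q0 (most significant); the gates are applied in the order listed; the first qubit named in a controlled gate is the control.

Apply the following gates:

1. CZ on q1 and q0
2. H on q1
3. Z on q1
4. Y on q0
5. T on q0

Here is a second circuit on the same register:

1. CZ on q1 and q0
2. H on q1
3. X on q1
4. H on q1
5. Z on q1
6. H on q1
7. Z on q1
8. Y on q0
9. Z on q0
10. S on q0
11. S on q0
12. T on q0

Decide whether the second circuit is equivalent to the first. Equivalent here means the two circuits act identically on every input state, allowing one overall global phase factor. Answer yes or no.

Yes: on every input state the two circuits agree up to one overall phase factor.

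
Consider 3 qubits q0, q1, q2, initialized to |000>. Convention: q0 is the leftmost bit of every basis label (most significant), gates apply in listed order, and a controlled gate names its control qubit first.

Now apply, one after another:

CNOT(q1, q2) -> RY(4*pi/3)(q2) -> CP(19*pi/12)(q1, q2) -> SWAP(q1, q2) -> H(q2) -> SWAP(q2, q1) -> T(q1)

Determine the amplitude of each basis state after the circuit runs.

After the circuit, the state carries amplitude -sqrt(2)/4 on |000>, sqrt(6)/4 on |001>, -sqrt(2)*exp(I*pi/4)/4 on |010>, sqrt(6)*exp(I*pi/4)/4 on |011>, 0 on |100>, 0 on |101>, 0 on |110>, 0 on |111>.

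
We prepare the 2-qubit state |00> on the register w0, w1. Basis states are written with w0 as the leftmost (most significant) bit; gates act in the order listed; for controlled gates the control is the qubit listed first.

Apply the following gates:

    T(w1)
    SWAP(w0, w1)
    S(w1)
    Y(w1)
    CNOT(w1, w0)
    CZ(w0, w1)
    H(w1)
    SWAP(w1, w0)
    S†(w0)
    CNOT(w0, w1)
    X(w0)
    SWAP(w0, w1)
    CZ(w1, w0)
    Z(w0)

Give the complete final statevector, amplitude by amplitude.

After the circuit, the state carries amplitude sqrt(2)/2 on |00>, 0 on |01>, 0 on |10>, -sqrt(2)*I/2 on |11>.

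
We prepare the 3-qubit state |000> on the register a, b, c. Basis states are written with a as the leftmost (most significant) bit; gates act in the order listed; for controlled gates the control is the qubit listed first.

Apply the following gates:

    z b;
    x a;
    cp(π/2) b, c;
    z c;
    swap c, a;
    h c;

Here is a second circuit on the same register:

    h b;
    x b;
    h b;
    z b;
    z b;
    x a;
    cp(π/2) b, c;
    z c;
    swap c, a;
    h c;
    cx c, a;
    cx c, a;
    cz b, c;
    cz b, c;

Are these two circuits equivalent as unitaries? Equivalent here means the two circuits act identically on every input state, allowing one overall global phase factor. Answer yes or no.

Yes, they are equivalent — the unitaries differ by at most a global phase.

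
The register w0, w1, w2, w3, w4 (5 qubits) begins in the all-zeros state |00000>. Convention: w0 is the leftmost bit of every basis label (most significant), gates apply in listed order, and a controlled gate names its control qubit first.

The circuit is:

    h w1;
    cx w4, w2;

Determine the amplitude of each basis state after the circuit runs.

After the circuit, the state carries amplitude sqrt(2)/2 on |00000>, sqrt(2)/2 on |01000>, and 0 on every other basis state.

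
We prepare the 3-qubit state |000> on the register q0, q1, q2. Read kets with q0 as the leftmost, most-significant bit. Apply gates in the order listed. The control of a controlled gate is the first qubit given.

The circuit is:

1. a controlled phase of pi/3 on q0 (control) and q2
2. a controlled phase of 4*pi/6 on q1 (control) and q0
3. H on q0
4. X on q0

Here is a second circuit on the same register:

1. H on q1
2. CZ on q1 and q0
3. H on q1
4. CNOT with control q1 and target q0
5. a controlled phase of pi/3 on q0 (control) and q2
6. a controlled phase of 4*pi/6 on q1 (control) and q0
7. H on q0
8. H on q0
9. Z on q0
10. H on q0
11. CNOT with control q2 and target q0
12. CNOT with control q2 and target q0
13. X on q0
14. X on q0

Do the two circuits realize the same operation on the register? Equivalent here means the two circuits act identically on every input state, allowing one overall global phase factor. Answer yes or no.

No — the two circuits implement different unitaries, even allowing a global phase.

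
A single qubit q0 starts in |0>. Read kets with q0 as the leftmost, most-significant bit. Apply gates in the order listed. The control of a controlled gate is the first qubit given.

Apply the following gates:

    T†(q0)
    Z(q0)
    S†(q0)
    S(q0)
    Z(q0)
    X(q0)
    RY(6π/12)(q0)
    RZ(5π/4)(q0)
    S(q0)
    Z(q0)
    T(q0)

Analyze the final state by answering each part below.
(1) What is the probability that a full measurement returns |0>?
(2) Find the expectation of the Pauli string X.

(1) Outcome |0> occurs with probability 1/2.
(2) The expectation value of X is 1.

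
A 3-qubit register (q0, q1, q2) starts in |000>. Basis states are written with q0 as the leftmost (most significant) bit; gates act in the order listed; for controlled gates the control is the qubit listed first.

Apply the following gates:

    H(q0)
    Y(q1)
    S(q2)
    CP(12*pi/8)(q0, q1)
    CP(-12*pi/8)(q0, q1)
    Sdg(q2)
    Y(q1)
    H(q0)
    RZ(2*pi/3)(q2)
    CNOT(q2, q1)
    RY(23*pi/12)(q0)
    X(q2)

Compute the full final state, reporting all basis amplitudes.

After the circuit, the state carries amplitude (sqrt(2 - sqrt(2))/4 + sqrt(3*sqrt(2) + 6)/4)*exp(2*I*pi/3) on |001>, (-sqrt(sqrt(2) + 2)/4 + sqrt(6 - 3*sqrt(2))/4)*exp(2*I*pi/3) on |101>, and 0 on every other basis state.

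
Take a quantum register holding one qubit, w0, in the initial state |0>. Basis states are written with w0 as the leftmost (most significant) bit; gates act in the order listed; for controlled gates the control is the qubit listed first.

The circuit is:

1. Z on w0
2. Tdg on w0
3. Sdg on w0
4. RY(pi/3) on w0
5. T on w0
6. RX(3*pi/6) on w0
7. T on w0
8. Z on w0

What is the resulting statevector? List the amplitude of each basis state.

The final amplitudes are sqrt(6)/4 - sqrt(2)*exp(3*I*pi/4)/4 on |0>, -sqrt(2)*I/4 + sqrt(6)*exp(3*I*pi/4)/4 on |1>.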